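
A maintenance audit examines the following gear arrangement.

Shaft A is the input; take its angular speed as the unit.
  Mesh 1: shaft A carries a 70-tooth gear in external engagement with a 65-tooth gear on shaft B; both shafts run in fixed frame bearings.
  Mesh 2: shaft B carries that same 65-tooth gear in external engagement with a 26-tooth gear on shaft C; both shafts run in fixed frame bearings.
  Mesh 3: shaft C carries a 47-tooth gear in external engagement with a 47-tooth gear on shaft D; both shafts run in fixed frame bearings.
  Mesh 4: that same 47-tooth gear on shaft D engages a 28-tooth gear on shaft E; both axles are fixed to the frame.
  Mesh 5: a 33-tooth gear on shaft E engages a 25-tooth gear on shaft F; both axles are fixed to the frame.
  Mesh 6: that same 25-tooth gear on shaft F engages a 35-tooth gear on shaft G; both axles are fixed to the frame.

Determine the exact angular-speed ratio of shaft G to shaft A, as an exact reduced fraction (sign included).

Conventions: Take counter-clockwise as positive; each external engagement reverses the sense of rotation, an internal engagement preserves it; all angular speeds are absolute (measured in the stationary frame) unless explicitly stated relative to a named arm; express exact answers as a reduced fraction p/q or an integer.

class = fixed-axis compound train [6 meshes; 6 ratios multiply, 6 sense flips]
mesh 1 [70T→65T]: running ratio 14/13, sense −
mesh 2 [65T→26T]: running ratio 35/13, sense +
mesh 3 [47T→47T]: running ratio 35/13, sense −
mesh 4 [47T→28T]: running ratio 235/52, sense +
mesh 5 [33T→25T]: running ratio 1551/260, sense −
mesh 6 [25T→35T]: running ratio 1551/364, sense +
ω_out/ω_in = 1551/364

1551/364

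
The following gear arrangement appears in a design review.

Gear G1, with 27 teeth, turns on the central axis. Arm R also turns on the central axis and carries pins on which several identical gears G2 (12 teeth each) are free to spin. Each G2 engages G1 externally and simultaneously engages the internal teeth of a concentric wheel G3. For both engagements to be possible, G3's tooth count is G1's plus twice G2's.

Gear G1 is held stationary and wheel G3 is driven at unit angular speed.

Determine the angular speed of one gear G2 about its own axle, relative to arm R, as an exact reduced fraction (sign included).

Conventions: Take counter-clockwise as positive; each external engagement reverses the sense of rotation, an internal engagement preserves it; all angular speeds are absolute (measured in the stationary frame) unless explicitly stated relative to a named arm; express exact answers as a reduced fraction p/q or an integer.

recognized (axles ride arm R): planetary set, 27/12/51 teeth
ring teeth: 27 + 2·12 = 51
27(ω_sun−ω_arm) = −51(ω_ring−ω_arm),  ω_sun = 0, ω_ring = 1
27(0−ω_arm) = −51(1−ω_arm)  ⇒  78·ω_arm = 51  ⇒  ω_arm = 17/26
sun–planet mesh: 27·(0−17/26) = −12·(ω_p−ω_arm)  ⇒  ω_p−ω_arm = 153/104
exact speed ratio = 153/104

153/104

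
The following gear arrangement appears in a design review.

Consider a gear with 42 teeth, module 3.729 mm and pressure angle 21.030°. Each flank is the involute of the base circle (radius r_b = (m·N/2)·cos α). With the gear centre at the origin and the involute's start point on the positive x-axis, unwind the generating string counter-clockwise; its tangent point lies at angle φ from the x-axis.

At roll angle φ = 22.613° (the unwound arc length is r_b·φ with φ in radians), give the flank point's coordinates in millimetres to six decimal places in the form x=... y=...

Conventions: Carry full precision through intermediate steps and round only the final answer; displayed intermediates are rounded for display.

recognized (one wheel, involute flank): single-mesh tooth geometry, m = 3.729, N = 42
pitch radius r_p = m·N/2 = 3.729·42/2 = 78.309000
base radius r_b = r_p·cos α = 78.309000·cos 21.030° = 73.093046
roll angle φ = 22.613° = 0.39467130 rad
x = r_b·(cos φ + φ·sin φ) = 78.565961
y = r_b·(sin φ − φ·cos φ) = 1.474625

x=78.565961 y=1.474625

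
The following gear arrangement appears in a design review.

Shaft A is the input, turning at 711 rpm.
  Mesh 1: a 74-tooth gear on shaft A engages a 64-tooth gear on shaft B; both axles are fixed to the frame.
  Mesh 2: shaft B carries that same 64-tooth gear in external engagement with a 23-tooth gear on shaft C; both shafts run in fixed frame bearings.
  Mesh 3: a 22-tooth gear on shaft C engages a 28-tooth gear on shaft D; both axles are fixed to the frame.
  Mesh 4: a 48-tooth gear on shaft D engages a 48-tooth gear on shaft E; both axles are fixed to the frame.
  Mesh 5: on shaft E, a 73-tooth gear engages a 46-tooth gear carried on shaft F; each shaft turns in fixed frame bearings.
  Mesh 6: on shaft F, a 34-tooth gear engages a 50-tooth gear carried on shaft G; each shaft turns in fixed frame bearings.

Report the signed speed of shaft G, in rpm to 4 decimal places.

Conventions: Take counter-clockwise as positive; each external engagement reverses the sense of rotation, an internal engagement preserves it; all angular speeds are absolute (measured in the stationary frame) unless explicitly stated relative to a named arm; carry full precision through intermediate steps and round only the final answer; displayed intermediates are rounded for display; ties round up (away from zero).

class = fixed-axis compound train [6 meshes; 6 ratios multiply, 6 sense flips]
mesh 1 [74T→64T]: ω = 711.0000×74/64 = 822.0938 rpm, sense flips to −
mesh 2 [64T→23T]: ω = 822.0938×64/23 = 2287.5652 rpm, sense flips to +
mesh 3 [22T→28T]: ω = 2287.5652×22/28 = 1797.3727 rpm, sense flips to −
mesh 4 [48T→48T]: ω = 1797.3727×48/48 = 1797.3727 rpm, sense flips to +
mesh 5 [73T→46T]: ω = 1797.3727×73/46 = 2852.3523 rpm, sense flips to −
mesh 6 [34T→50T]: ω = 2852.3523×34/50 = 1939.5996 rpm, sense flips to +
signed output speed = +1939.5996 rpm

+1939.5996 rpm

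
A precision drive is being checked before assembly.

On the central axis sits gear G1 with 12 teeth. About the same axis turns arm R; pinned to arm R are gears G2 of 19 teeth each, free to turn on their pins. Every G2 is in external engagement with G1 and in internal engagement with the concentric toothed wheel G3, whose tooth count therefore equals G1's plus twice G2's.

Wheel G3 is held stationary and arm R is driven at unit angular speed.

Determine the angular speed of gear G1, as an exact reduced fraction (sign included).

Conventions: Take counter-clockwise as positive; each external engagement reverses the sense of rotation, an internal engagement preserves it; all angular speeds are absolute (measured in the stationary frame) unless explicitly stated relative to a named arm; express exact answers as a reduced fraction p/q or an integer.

recognized (axles ride arm R): planetary set, 12/19/50 teeth
ring teeth: 12 + 2·19 = 50
12(ω_sun−ω_arm) = −50(ω_ring−ω_arm),  ω_ring = 0, ω_arm = 1
ω_sun = 1 − (50/12)(0−1) = 31/6
exact speed ratio = 31/6

31/6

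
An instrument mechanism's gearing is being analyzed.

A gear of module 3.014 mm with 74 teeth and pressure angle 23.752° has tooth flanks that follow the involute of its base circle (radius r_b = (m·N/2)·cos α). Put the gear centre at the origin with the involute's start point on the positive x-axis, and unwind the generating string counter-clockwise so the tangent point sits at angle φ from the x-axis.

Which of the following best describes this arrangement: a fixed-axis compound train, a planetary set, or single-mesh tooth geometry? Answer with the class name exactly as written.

single-mesh tooth geometry

recognized (one wheel, involute flank): single-mesh tooth geometry, m = 3.014, N = 74
classification: single-mesh tooth geometry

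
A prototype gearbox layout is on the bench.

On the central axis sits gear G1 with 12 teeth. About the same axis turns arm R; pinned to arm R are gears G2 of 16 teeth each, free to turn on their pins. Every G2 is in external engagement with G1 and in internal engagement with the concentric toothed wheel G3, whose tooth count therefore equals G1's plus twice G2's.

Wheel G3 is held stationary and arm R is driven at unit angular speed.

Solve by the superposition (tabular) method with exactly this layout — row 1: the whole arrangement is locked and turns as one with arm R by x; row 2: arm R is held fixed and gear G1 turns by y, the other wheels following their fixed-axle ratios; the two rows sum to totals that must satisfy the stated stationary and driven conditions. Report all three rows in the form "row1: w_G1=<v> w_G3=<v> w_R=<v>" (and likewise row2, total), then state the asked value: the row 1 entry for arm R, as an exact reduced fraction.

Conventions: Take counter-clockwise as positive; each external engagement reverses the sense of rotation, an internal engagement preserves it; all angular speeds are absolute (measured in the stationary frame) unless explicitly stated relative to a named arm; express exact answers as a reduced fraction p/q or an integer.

row1: w_G1=1 w_G3=1 w_R=1
row2: w_G1=11/3 w_G3=-1 w_R=0
total: w_G1=14/3 w_G3=0 w_R=1
asked value: 1

planetary set (12T centre, 16T on arm, 44T internal) — Willis relation
row 1: whole set turns with the arm by x
superposition row 2 [arm held]: sun y, ring −(12/44)·y, arm 0
boundary: total ω_ring = x − (12/44)·y = 0 and total ω_arm = x = 1  ⇒  y = 11/3, x = 1
row 2 ring = −(12/44)·11/3 = -1
totals (row 1 + row 2): sun 1 + 11/3 = 14/3, ring 1 + (-1) = 0, arm 1 + 0 = 1
asked cell (row1, arm) = 1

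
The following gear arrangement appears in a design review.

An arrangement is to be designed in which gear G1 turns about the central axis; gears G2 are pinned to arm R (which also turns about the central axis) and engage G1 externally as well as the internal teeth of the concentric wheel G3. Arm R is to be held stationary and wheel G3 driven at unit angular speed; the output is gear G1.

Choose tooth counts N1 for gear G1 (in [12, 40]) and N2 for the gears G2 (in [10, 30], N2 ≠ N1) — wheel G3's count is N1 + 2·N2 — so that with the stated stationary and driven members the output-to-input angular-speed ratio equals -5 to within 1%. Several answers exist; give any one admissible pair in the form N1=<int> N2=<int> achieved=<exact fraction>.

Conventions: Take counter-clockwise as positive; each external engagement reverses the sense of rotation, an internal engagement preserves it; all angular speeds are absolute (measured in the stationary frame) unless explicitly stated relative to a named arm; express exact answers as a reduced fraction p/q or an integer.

N1=12 N2=24 achieved=-5

class = planetary set [ratio -5 wanted; Willis about the carrier]
Willis with ω_arm = 0: ω_sun/ω_ring = −N3/N1; set equal to -5  ⇒  N3/N1 = −(-5) = 5
N3 = N1 + 2·N2  ⇒  N2/N1 = (N3/N1 − 1)/2 = (5 − 1)/2 = 2
smallest multiple with N1 ≥ 12 and N2 ≥ 10: k = 12  ⇒  N1 = 12·1 = 12, N2 = 12·2 = 24 (N1 ≤ 40, N2 ≤ 30, N2 ≠ N1 ✓), N3 = 12 + 2·24 = 60
check: −N3/N1 with N1 = 12, N3 = 60 gives -5; |achieved − target| = 0 ≤ 1/20 ✓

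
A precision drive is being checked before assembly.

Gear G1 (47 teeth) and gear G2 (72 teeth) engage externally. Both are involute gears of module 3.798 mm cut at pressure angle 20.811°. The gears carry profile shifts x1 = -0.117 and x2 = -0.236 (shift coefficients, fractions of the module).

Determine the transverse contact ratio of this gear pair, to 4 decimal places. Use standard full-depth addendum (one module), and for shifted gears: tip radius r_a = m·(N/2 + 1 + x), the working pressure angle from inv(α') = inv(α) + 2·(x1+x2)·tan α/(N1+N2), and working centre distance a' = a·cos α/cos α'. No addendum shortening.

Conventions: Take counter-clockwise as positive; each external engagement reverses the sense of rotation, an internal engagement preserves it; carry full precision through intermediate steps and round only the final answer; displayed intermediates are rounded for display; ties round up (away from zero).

recognized (one external pair, fixed centres): single-mesh tooth geometry, m = 3.798, N1 = 47, N2 = 72
base radii: r_b1 = 83.429910, r_b2 = 127.807521
tip radii: r_a1 = 92.606634, r_a2 = 139.629672
inv(α') = inv(20.811°) + 2·(-0.117-0.236)·tan α/(47+72) = 0.01460865  ⇒  α' = 19.87119°
a' = a·cos α / cos α' = 225.9810·cos 20.811°/cos 19.87119° = 224.610962
action lengths: √(r_a1²−r_b1²) = 40.192522, √(r_a2²−r_b2²) = 56.228843
base pitch p_b = π·m·cos α = 11.153310
CR = (40.192522 + 56.228843 − 224.610962·sin 19.87119°)/11.153310 = 1.799876
contact ratio ≈ 1.7999

1.7999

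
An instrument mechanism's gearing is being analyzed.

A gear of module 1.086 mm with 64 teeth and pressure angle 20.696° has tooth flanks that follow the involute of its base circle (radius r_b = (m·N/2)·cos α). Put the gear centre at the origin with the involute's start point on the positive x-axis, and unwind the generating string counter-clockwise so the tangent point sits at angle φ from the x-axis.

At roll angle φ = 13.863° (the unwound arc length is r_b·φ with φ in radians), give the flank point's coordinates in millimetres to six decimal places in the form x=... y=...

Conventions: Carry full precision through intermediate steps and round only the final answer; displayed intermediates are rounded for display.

topology: single-mesh involute geometry — m = 1.086, N = 64
pitch radius r_p = m·N/2 = 1.086·64/2 = 34.752000
base radius r_b = r_p·cos α = 34.752000·cos 20.696° = 32.509408
roll angle φ = 13.863° = 0.24195499 rad
x = r_b·(cos φ + φ·sin φ) = 33.447113
y = r_b·(sin φ − φ·cos φ) = 0.152597

x=33.447113 y=0.152597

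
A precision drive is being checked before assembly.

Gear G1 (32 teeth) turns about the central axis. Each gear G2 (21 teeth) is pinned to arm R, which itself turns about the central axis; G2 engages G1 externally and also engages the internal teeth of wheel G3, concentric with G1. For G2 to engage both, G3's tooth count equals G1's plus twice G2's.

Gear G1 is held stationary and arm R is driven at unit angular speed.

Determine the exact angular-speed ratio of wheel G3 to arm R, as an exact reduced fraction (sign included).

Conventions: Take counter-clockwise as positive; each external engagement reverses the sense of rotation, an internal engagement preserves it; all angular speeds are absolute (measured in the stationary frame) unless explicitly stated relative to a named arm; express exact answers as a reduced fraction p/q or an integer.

53/37

planetary set (32T centre, 21T on arm, 74T internal) — Willis relation
ring teeth: 32 + 2·21 = 74
32(ω_sun−ω_arm) = −74(ω_ring−ω_arm),  ω_sun = 0, ω_arm = 1
ω_ring = 1 − (32/74)(0−1) = 53/37
ω_out/ω_in = 53/37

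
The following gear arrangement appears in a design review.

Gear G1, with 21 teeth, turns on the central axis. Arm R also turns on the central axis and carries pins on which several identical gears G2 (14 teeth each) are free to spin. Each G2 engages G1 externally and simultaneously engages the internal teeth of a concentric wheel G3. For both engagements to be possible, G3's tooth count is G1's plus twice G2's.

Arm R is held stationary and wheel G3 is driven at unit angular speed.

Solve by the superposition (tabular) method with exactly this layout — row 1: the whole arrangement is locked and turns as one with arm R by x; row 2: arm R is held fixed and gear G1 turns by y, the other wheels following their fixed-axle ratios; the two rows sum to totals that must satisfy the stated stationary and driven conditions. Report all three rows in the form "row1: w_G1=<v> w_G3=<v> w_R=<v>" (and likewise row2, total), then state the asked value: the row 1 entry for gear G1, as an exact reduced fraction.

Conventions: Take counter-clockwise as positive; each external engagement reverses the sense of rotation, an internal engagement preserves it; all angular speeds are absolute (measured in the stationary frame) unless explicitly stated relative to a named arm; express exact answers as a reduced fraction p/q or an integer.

topology: planetary set — G1 21T / G2 14T / G3 49T, arm = carrier (Willis)
row 1 (train locked, turned with arm): all members turn x
row 2: sun turns y, ring = −(21/49)·y, arm 0
boundary: total ω_arm = x = 0 and total ω_ring = x − (21/49)·y = 1  ⇒  y = -7/3, x = 0
row 2 ring = −(21/49)·(-7/3) = 1
totals (row 1 + row 2): sun 0 + (-7/3) = -7/3, ring 0 + 1 = 1, arm 0 + 0 = 0
asked cell (row1, sun) = 0

row1: w_G1=0 w_G3=0 w_R=0
row2: w_G1=-7/3 w_G3=1 w_R=0
total: w_G1=-7/3 w_G3=1 w_R=0
asked value: 0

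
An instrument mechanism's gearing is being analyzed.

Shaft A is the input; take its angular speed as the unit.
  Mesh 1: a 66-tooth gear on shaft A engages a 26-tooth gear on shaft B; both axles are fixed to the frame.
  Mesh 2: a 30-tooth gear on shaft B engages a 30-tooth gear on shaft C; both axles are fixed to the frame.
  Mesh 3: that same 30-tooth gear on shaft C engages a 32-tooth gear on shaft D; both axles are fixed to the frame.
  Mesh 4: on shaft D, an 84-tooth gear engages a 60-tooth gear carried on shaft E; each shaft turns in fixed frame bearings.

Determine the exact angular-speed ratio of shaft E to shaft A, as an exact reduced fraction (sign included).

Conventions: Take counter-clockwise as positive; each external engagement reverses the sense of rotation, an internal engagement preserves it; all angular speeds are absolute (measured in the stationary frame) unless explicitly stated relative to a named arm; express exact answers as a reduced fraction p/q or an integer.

693/208

class = fixed-axis compound train [4 meshes; 4 ratios multiply, 4 sense flips]
mesh 1 [66T→26T]: running ratio 33/13, sense −
mesh 2 [30T→30T]: running ratio 33/13, sense +
mesh 3 [30T→32T]: running ratio 495/208, sense −
mesh 4 [84T→60T]: running ratio 693/208, sense +
ω_out/ω_in = 693/208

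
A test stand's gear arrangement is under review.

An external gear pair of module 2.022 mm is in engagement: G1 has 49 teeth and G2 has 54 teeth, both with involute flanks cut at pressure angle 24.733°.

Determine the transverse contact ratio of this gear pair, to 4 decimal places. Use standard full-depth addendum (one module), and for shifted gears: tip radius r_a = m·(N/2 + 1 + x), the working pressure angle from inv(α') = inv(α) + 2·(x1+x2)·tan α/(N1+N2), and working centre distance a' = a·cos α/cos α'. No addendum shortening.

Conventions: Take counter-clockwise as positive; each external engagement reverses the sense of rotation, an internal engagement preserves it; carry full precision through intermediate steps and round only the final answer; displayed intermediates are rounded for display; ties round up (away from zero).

class = single-mesh tooth geometry [involute pair 49T × 54T, m = 2.022]
base radii: r_b1 = 44.994656, r_b2 = 49.585948
tip radii: r_a1 = 51.561000, r_a2 = 56.616000
no profile shift: α' = α, a' = a
action lengths: √(r_a1²−r_b1²) = 25.179706, √(r_a2²−r_b2²) = 27.324078
base pitch p_b = π·m·cos α = 5.769587
CR = (25.179706 + 27.324078 − 104.133000·sin 24.73300°)/5.769587 = 1.548733
contact ratio ≈ 1.5487

1.5487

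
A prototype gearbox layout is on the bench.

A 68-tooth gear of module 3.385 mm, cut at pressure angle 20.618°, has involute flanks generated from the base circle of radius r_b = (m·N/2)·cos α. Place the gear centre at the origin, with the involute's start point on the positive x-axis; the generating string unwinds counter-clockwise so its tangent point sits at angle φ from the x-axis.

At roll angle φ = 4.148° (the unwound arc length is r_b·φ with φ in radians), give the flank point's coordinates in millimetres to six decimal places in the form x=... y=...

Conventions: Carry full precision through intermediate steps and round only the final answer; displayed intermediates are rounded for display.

recognized (one wheel, involute flank): single-mesh tooth geometry, m = 3.385, N = 68
pitch radius r_p = m·N/2 = 3.385·68/2 = 115.090000
base radius r_b = r_p·cos α = 115.090000·cos 20.618° = 107.718365
roll angle φ = 4.148° = 0.07239626 rad
x = r_b·(cos φ + φ·sin φ) = 108.000283
y = r_b·(sin φ − φ·cos φ) = 0.013617

x=108.000283 y=0.013617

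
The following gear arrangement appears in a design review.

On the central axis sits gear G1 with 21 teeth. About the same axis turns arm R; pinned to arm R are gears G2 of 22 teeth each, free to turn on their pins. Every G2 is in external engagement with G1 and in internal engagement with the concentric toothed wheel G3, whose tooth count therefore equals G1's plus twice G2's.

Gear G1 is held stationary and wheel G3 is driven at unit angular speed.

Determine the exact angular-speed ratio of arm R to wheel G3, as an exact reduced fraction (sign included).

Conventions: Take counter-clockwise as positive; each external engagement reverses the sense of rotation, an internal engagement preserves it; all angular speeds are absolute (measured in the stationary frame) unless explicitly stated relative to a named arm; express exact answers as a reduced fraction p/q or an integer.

class = planetary set [G3 = 21+2·22 = 65; Willis about the carrier]
ring teeth: 21 + 2·22 = 65
21(ω_sun−ω_arm) = −65(ω_ring−ω_arm),  ω_sun = 0, ω_ring = 1
21(0−ω_arm) = −65(1−ω_arm)  ⇒  86·ω_arm = 65  ⇒  ω_arm = 65/86
ω_out/ω_in = 65/86

65/86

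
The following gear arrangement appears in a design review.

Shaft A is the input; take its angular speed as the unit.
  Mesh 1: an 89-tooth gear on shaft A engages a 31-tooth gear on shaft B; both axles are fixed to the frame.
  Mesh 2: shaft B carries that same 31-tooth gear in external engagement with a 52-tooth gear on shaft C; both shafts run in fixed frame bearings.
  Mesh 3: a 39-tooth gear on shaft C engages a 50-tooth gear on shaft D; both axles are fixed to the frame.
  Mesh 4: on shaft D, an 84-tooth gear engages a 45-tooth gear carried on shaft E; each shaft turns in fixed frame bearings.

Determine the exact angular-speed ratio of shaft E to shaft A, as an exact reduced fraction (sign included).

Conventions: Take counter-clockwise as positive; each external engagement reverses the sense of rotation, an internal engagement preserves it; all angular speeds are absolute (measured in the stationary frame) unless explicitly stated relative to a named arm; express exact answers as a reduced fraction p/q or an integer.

623/250

class = fixed-axis compound train [4 meshes; 4 ratios multiply, 4 sense flips]
mesh 1 [89T→31T]: running ratio 89/31, sense −
mesh 2 [31T→52T]: running ratio 89/52, sense +
mesh 3 [39T→50T]: running ratio 267/200, sense −
mesh 4 [84T→45T]: running ratio 623/250, sense +
ω_out/ω_in = 623/250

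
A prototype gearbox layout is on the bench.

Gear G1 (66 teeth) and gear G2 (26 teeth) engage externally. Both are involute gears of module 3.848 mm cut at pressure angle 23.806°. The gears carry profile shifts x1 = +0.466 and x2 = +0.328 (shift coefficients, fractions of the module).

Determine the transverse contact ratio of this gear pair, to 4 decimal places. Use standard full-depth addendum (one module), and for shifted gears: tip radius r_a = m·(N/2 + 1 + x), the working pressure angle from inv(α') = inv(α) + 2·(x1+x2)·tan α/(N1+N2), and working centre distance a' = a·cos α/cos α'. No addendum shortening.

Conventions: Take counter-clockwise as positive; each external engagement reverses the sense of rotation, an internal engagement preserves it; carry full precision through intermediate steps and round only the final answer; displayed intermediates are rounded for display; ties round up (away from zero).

topology: single-mesh involute geometry — m = 3.848, 66T/26T pair
base radii: r_b1 = 116.179872, r_b2 = 45.767828
tip radii: r_a1 = 132.625168, r_a2 = 55.134144
inv(α') = inv(23.806°) + 2·(+0.466+0.328)·tan α/(66+26) = 0.03329968  ⇒  α' = 25.84300°
a' = a·cos α / cos α' = 177.0080·cos 23.806°/cos 25.84300° = 179.943517
action lengths: √(r_a1²−r_b1²) = 63.966183, √(r_a2²−r_b2²) = 30.742149
base pitch p_b = π·m·cos α = 11.060298
CR = (63.966183 + 30.742149 − 179.943517·sin 25.84300°)/11.060298 = 1.471004
contact ratio ≈ 1.4710

1.4710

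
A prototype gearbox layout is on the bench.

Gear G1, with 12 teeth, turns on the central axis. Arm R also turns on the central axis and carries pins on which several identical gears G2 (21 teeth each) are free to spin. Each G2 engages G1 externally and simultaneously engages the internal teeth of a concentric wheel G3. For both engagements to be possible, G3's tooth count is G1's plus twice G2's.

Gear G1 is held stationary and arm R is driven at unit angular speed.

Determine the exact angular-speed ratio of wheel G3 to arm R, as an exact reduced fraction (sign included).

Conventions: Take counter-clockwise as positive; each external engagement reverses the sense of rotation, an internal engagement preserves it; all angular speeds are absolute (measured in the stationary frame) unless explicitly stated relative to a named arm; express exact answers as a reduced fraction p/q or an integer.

class = planetary set [G3 = 12+2·21 = 54; Willis about the carrier]
ring teeth: 12 + 2·21 = 54
12(ω_sun−ω_arm) = −54(ω_ring−ω_arm),  ω_sun = 0, ω_arm = 1
ω_ring = 1 − (12/54)(0−1) = 11/9
ω_out/ω_in = 11/9

11/9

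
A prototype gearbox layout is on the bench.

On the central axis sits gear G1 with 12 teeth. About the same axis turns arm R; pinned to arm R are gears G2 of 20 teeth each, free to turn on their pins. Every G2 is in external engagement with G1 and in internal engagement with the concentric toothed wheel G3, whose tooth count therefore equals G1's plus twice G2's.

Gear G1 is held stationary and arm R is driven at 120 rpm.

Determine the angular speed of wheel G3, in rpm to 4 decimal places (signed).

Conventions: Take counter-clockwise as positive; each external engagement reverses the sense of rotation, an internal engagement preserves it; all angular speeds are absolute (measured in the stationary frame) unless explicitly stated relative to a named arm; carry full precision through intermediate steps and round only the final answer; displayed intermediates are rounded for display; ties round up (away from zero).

+147.6923 rpm

recognized (axles ride arm R): planetary set, 12/20/52 teeth
normalise by the input: solve with ω_arm = 1, then scale by 120 rpm
ring teeth: 12 + 2·20 = 52
12(ω_sun−ω_arm) = −52(ω_ring−ω_arm),  ω_sun = 0, ω_arm = 1
ω_ring = 1 − (12/52)(0−1) = 16/13
scale: ω_ring = 16/13 × 120 rpm = +147.6923 rpm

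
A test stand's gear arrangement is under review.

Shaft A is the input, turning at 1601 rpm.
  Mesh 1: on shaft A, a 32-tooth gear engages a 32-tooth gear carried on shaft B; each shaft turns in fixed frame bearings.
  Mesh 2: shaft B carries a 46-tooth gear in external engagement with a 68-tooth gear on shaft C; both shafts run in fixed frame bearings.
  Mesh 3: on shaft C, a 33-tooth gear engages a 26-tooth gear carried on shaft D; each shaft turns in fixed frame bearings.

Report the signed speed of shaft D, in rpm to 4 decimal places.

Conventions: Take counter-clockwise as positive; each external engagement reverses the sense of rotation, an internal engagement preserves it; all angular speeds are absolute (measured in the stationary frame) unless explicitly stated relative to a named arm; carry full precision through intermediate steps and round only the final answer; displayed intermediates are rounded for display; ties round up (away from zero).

class = fixed-axis compound train [3 meshes; 3 ratios multiply, 3 sense flips]
mesh 1 [32T→32T]: ω = 1601.0000×32/32 = 1601.0000 rpm, sense flips to −
mesh 2 [46T→68T]: ω = 1601.0000×46/68 = 1083.0294 rpm, sense flips to +
mesh 3 [33T→26T]: ω = 1083.0294×33/26 = 1374.6143 rpm, sense flips to −
signed output speed = -1374.6143 rpm

-1374.6143 rpm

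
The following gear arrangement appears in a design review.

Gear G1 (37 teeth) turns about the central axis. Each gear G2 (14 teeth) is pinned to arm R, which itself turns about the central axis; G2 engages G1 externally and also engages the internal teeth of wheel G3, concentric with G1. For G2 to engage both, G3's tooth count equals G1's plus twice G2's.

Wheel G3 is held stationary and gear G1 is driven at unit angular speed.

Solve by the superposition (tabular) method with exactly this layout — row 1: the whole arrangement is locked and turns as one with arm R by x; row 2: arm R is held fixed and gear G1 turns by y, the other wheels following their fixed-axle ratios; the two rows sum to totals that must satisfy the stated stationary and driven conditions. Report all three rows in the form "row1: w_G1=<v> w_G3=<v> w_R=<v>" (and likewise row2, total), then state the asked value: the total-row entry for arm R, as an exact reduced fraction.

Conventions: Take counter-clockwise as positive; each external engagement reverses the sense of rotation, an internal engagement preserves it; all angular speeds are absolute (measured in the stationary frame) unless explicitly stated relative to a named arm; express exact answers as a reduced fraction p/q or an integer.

row1: w_G1=37/102 w_G3=37/102 w_R=37/102
row2: w_G1=65/102 w_G3=-37/102 w_R=0
total: w_G1=1 w_G3=0 w_R=37/102
asked value: 37/102

topology: planetary set — G1 37T / G2 14T / G3 65T, arm = carrier (Willis)
row 1: whole set turns with the arm by x
row 2 (arm held, sun turns y): ω_ring = −(37/65)·y, ω_arm = 0
boundary: total ω_ring = x − (37/65)·y = 0 and total ω_sun = x + y = 1  ⇒  y = 65/102, x = 37/102
row 2 ring = −(37/65)·65/102 = -37/102
totals (row 1 + row 2): sun 37/102 + 65/102 = 1, ring 37/102 + (-37/102) = 0, arm 37/102 + 0 = 37/102
asked cell (total, arm) = 37/102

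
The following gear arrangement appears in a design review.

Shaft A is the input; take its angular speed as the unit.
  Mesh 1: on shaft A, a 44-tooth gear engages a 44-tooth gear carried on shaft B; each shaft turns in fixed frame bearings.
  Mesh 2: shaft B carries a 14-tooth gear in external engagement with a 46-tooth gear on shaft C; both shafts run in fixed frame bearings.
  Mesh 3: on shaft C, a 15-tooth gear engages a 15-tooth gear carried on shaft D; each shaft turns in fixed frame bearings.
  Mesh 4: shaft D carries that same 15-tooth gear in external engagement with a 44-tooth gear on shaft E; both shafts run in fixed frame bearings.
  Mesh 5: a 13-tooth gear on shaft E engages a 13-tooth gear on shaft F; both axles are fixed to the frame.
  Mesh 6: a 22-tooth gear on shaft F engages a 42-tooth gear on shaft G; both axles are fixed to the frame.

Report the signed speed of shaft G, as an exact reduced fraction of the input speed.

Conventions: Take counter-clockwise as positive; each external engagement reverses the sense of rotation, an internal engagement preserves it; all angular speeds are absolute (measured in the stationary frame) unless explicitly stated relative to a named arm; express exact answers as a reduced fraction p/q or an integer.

6-mesh fixed-axis compound train (all bearings frame-fixed)
mesh 1 [44T→44T]: |ω|/ω_in = 1×44/44 = 1, sense flips to −
mesh 2 [14T→46T]: |ω|/ω_in = 1×14/46 = 7/23, sense flips to +
mesh 3 [15T→15T]: |ω|/ω_in = (7/23)×15/15 = 7/23, sense flips to −
mesh 4 [15T→44T]: |ω|/ω_in = (7/23)×15/44 = 105/1012, sense flips to +
mesh 5 [13T→13T]: |ω|/ω_in = (105/1012)×13/13 = 105/1012, sense flips to −
mesh 6 [22T→42T]: |ω|/ω_in = (105/1012)×22/42 = 5/92, sense flips to +
signed output speed (× input speed) = 5/92

5/92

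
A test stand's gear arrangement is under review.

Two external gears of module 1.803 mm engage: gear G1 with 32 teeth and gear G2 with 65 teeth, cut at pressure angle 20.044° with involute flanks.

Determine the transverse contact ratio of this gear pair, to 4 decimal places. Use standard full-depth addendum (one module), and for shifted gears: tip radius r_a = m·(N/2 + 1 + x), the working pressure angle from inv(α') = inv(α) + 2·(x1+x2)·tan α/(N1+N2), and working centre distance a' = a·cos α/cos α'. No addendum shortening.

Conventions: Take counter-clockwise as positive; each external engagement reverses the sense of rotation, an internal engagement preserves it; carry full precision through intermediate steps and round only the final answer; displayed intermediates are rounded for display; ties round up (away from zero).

1.7300

class = single-mesh tooth geometry [involute pair 32T × 65T, m = 1.803]
base radii: r_b1 = 27.100668, r_b2 = 55.048231
tip radii: r_a1 = 30.651000, r_a2 = 60.400500
no profile shift: α' = α, a' = a
action lengths: √(r_a1²−r_b1²) = 14.319134, √(r_a2²−r_b2²) = 24.857848
base pitch p_b = π·m·cos α = 5.321204
CR = (14.319134 + 24.857848 − 87.445500·sin 20.04400°)/5.321204 = 1.730016
contact ratio ≈ 1.7300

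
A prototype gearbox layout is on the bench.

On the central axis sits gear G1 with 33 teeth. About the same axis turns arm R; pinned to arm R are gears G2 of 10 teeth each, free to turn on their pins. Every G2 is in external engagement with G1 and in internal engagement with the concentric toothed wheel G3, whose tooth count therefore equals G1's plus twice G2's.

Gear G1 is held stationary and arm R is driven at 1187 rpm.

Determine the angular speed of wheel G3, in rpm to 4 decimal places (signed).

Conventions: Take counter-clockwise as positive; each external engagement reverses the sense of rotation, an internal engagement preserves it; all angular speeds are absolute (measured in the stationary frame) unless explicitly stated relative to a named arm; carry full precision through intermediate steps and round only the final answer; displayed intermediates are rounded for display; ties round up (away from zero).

+1926.0755 rpm

class = planetary set [G3 = 33+2·10 = 53; Willis about the carrier]
normalise by the input: solve with ω_arm = 1, then scale by 1187 rpm
ring teeth: 33 + 2·10 = 53
33(ω_sun−ω_arm) = −53(ω_ring−ω_arm),  ω_sun = 0, ω_arm = 1
ω_ring = 1 − (33/53)(0−1) = 86/53
scale: ω_ring = 86/53 × 1187 rpm = +1926.0755 rpm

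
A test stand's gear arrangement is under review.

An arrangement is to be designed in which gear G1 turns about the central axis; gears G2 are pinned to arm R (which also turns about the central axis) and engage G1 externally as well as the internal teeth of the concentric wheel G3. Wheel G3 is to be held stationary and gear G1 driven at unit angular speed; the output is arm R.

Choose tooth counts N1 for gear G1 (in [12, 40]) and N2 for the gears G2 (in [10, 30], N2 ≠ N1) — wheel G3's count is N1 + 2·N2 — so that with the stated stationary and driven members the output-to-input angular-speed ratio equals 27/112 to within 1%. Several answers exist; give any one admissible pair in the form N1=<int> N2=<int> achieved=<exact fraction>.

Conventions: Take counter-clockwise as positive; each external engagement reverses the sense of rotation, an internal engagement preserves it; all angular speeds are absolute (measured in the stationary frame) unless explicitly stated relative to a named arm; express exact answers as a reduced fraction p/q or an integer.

N1=27 N2=29 achieved=27/112

planetary set to be sized for 27/112 (Willis relation)
Willis with ω_ring = 0: ω_arm/ω_sun = N1/(N1+N3); set equal to 27/112  ⇒  N3/N1 = 1/(27/112) − 1 = 85/27
N3 = N1 + 2·N2  ⇒  N2/N1 = (N3/N1 − 1)/2 = (85/27 − 1)/2 = 29/27
smallest multiple with N1 ≥ 12 and N2 ≥ 10: k = 1  ⇒  N1 = 1·27 = 27, N2 = 1·29 = 29 (N1 ≤ 40, N2 ≤ 30, N2 ≠ N1 ✓), N3 = 27 + 2·29 = 85
check: N1/(N1+N3) with N1 = 27, N3 = 85 gives 27/112; |achieved − target| = 0 ≤ 27/11200 ✓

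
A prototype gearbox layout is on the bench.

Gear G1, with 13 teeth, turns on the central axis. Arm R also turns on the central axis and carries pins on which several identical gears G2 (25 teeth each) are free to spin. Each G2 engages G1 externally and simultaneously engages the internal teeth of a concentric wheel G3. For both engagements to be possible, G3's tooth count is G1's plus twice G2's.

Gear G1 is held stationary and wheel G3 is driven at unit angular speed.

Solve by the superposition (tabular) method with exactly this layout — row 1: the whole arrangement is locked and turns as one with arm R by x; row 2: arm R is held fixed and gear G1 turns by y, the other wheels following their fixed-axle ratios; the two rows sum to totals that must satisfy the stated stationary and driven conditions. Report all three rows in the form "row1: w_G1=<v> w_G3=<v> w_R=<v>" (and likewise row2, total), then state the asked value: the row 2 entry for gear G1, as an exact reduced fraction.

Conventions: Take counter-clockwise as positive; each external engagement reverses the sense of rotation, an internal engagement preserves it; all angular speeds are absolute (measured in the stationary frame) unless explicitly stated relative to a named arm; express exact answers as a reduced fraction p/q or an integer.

row1: w_G1=63/76 w_G3=63/76 w_R=63/76
row2: w_G1=-63/76 w_G3=13/76 w_R=0
total: w_G1=0 w_G3=1 w_R=63/76
asked value: -63/76

class = planetary set [G3 = 13+2·25 = 63; Willis about the carrier]
superposition row 1 [locked train]: every member turns x
row 2 (arm held, sun turns y): ω_ring = −(13/63)·y, ω_arm = 0
boundary: total ω_sun = x + y = 0 and total ω_ring = x − (13/63)·y = 1  ⇒  y = -63/76, x = 63/76
row 2 ring = −(13/63)·(-63/76) = 13/76
totals (row 1 + row 2): sun 63/76 + (-63/76) = 0, ring 63/76 + 13/76 = 1, arm 63/76 + 0 = 63/76
asked cell (row2, sun) = -63/76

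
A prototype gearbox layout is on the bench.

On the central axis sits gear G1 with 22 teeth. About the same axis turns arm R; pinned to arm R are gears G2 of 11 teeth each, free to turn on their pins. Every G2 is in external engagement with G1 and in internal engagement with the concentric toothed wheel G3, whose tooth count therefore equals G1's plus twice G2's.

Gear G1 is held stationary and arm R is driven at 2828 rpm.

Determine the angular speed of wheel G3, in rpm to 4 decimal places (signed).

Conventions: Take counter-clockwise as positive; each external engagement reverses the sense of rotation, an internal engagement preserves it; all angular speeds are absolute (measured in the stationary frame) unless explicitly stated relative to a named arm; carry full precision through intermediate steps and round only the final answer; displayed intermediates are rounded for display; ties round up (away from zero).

+4242.0000 rpm

planetary set (22T centre, 11T on arm, 44T internal) — Willis relation
normalise by the input: solve with ω_arm = 1, then scale by 2828 rpm
ring teeth: 22 + 2·11 = 44
22(ω_sun−ω_arm) = −44(ω_ring−ω_arm),  ω_sun = 0, ω_arm = 1
ω_ring = 1 − (22/44)(0−1) = 3/2
scale: ω_ring = 3/2 × 2828 rpm = +4242.0000 rpm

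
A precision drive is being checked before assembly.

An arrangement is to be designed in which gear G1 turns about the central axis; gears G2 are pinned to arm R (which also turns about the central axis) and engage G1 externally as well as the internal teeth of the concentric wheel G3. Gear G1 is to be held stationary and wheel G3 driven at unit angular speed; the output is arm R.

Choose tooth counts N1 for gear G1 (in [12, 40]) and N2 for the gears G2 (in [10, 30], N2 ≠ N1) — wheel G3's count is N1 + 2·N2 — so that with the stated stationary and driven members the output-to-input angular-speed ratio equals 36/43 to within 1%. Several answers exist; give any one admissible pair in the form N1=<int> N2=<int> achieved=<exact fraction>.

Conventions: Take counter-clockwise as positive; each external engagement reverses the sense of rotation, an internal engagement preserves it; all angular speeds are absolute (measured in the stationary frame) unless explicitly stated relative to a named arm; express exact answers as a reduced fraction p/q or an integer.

N1=14 N2=29 achieved=36/43

planetary set to be sized for 36/43 (Willis relation)
Willis with ω_sun = 0: ω_arm/ω_ring = N3/(N1+N3); set equal to 36/43  ⇒  N3/N1 = (36/43)/(1 − 36/43) = 36/7
N3 = N1 + 2·N2  ⇒  N2/N1 = (N3/N1 − 1)/2 = (36/7 − 1)/2 = 29/14
smallest multiple with N1 ≥ 12 and N2 ≥ 10: k = 1  ⇒  N1 = 1·14 = 14, N2 = 1·29 = 29 (N1 ≤ 40, N2 ≤ 30, N2 ≠ N1 ✓), N3 = 14 + 2·29 = 72
check: N3/(N1+N3) with N1 = 14, N3 = 72 gives 36/43; |achieved − target| = 0 ≤ 9/1075 ✓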